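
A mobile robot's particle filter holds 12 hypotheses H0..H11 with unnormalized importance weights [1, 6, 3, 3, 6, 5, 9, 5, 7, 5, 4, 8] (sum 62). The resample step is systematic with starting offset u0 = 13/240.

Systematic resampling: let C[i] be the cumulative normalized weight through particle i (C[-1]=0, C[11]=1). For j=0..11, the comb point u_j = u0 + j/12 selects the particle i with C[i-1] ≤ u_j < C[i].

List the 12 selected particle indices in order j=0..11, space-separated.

C = [1/62, 7/62, 5/31, 13/62, 19/62, 12/31, 33/62, 19/31, 45/62, 25/31, 27/31, 1]
j=0: u_0=13/240 ∈ [1/62, 7/62) → index 1
j=1: u_1=11/80 ∈ [7/62, 5/31) → index 2
j=2: u_2=53/240 ∈ [13/62, 19/62) → index 4
j=3: u_3=73/240 ∈ [13/62, 19/62) → index 4
j=4: u_4=31/80 ∈ [12/31, 33/62) → index 6
j=5: u_5=113/240 ∈ [12/31, 33/62) → index 6
j=6: u_6=133/240 ∈ [33/62, 19/31) → index 7
j=7: u_7=51/80 ∈ [19/31, 45/62) → index 8
j=8: u_8=173/240 ∈ [19/31, 45/62) → index 8
j=9: u_9=193/240 ∈ [45/62, 25/31) → index 9
j=10: u_10=71/80 ∈ [27/31, 1) → index 11
j=11: u_11=233/240 ∈ [27/31, 1) → index 11

1 2 4 4 6 6 7 8 8 9 11 11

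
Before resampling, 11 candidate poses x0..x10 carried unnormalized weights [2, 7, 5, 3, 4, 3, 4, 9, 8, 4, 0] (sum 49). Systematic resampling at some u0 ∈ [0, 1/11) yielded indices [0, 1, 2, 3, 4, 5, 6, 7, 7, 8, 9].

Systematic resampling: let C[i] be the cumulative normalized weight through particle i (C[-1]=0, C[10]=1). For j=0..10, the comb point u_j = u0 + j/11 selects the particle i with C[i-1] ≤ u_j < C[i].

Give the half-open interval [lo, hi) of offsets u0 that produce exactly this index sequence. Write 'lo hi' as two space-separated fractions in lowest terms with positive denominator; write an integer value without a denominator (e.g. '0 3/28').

1/77 2/77

C = [2/49, 9/49, 2/7, 17/49, 3/7, 24/49, 4/7, 37/49, 45/49, 1, 1]
j=0 picked index 0: u0 ∈ [0, 2/49)
j=1 picked index 1: u0 ∈ [-27/539, 50/539)
j=2 picked index 2: u0 ∈ [1/539, 8/77)
j=3 picked index 3: u0 ∈ [1/77, 40/539)
j=4 picked index 4: u0 ∈ [-9/539, 5/77)
j=5 picked index 5: u0 ∈ [-2/77, 19/539)
j=6 picked index 6: u0 ∈ [-30/539, 2/77)
j=7 picked index 7: u0 ∈ [-5/77, 64/539)
j=8 picked index 7: u0 ∈ [-12/77, 15/539)
j=9 picked index 8: u0 ∈ [-34/539, 54/539)
j=10 picked index 9: u0 ∈ [5/539, 1/11)
intersection: [1/77, 2/77)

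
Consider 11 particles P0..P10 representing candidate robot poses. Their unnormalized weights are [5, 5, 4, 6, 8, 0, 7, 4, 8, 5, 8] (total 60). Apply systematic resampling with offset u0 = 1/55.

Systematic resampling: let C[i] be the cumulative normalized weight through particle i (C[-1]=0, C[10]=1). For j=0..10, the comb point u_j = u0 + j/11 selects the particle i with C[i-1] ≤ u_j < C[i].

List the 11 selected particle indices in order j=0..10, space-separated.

C = [1/12, 1/6, 7/30, 1/3, 7/15, 7/15, 7/12, 13/20, 47/60, 13/15, 1]
j=0: u_0=1/55 ∈ [0, 1/12) → index 0
j=1: u_1=6/55 ∈ [1/12, 1/6) → index 1
j=2: u_2=1/5 ∈ [1/6, 7/30) → index 2
j=3: u_3=16/55 ∈ [7/30, 1/3) → index 3
j=4: u_4=21/55 ∈ [1/3, 7/15) → index 4
j=5: u_5=26/55 ∈ [7/15, 7/12) → index 6
j=6: u_6=31/55 ∈ [7/15, 7/12) → index 6
j=7: u_7=36/55 ∈ [13/20, 47/60) → index 8
j=8: u_8=41/55 ∈ [13/20, 47/60) → index 8
j=9: u_9=46/55 ∈ [47/60, 13/15) → index 9
j=10: u_10=51/55 ∈ [13/15, 1) → index 10

0 1 2 3 4 6 6 8 8 9 10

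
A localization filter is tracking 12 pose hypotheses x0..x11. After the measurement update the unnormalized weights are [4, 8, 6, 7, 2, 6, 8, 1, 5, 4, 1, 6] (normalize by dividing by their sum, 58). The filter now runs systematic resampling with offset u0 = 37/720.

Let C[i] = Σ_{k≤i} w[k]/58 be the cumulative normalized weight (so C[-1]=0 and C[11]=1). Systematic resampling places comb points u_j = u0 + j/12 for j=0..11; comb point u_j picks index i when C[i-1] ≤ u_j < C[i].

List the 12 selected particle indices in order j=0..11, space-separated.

0 1 2 2 3 5 5 6 7 8 10 11

C = [2/29, 6/29, 9/29, 25/58, 27/58, 33/58, 41/58, 21/29, 47/58, 51/58, 26/29, 1]
j=0: u_0=37/720 ∈ [0, 2/29) → index 0
j=1: u_1=97/720 ∈ [2/29, 6/29) → index 1
j=2: u_2=157/720 ∈ [6/29, 9/29) → index 2
j=3: u_3=217/720 ∈ [6/29, 9/29) → index 2
j=4: u_4=277/720 ∈ [9/29, 25/58) → index 3
j=5: u_5=337/720 ∈ [27/58, 33/58) → index 5
j=6: u_6=397/720 ∈ [27/58, 33/58) → index 5
j=7: u_7=457/720 ∈ [33/58, 41/58) → index 6
j=8: u_8=517/720 ∈ [41/58, 21/29) → index 7
j=9: u_9=577/720 ∈ [21/29, 47/58) → index 8
j=10: u_10=637/720 ∈ [51/58, 26/29) → index 10
j=11: u_11=697/720 ∈ [26/29, 1) → index 11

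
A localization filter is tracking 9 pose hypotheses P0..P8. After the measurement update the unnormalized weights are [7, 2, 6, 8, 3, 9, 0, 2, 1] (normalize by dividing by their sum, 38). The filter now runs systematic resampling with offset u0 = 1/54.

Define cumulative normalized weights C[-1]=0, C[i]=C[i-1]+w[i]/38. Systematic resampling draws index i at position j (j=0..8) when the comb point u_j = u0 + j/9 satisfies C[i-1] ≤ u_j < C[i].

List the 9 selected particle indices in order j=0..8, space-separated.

0 0 2 2 3 3 5 5 5

C = [7/38, 9/38, 15/38, 23/38, 13/19, 35/38, 35/38, 37/38, 1]
j=0: u_0=1/54 ∈ [0, 7/38) → index 0
j=1: u_1=7/54 ∈ [0, 7/38) → index 0
j=2: u_2=13/54 ∈ [9/38, 15/38) → index 2
j=3: u_3=19/54 ∈ [9/38, 15/38) → index 2
j=4: u_4=25/54 ∈ [15/38, 23/38) → index 3
j=5: u_5=31/54 ∈ [15/38, 23/38) → index 3
j=6: u_6=37/54 ∈ [13/19, 35/38) → index 5
j=7: u_7=43/54 ∈ [13/19, 35/38) → index 5
j=8: u_8=49/54 ∈ [13/19, 35/38) → index 5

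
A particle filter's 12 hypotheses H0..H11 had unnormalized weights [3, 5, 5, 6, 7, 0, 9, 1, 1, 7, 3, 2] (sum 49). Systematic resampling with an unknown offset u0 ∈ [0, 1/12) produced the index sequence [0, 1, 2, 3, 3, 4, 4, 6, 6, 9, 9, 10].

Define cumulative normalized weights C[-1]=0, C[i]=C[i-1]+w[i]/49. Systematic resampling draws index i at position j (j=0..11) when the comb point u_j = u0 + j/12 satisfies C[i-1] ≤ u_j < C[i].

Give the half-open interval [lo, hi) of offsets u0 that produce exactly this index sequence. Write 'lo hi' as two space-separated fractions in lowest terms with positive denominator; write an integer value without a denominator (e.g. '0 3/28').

3/196 3/98

C = [3/49, 8/49, 13/49, 19/49, 26/49, 26/49, 5/7, 36/49, 37/49, 44/49, 47/49, 1]
j=0 picked index 0: u0 ∈ [0, 3/49)
j=1 picked index 1: u0 ∈ [-13/588, 47/588)
j=2 picked index 2: u0 ∈ [-1/294, 29/294)
j=3 picked index 3: u0 ∈ [3/196, 27/196)
j=4 picked index 3: u0 ∈ [-10/147, 8/147)
j=5 picked index 4: u0 ∈ [-17/588, 67/588)
j=6 picked index 4: u0 ∈ [-11/98, 3/98)
j=7 picked index 6: u0 ∈ [-31/588, 11/84)
j=8 picked index 6: u0 ∈ [-20/147, 1/21)
j=9 picked index 9: u0 ∈ [1/196, 29/196)
j=10 picked index 9: u0 ∈ [-23/294, 19/294)
j=11 picked index 10: u0 ∈ [-11/588, 25/588)
intersection: [3/196, 3/98)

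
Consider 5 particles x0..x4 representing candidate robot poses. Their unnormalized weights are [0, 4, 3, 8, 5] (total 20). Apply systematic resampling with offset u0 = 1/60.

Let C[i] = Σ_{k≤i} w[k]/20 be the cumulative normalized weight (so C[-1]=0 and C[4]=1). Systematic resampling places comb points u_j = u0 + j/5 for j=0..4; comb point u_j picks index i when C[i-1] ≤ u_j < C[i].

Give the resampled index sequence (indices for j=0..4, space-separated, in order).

1 2 3 3 4

C = [0, 1/5, 7/20, 3/4, 1]
j=0: u_0=1/60 ∈ [0, 1/5) → index 1
j=1: u_1=13/60 ∈ [1/5, 7/20) → index 2
j=2: u_2=5/12 ∈ [7/20, 3/4) → index 3
j=3: u_3=37/60 ∈ [7/20, 3/4) → index 3
j=4: u_4=49/60 ∈ [3/4, 1) → index 4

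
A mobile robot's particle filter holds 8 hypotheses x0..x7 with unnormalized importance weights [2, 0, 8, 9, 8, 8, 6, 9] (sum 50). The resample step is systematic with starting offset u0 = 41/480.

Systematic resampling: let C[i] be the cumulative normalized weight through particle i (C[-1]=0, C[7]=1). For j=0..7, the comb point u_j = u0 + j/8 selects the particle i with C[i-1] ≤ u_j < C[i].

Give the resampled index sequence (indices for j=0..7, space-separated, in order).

C = [1/25, 1/25, 1/5, 19/50, 27/50, 7/10, 41/50, 1]
j=0: u_0=41/480 ∈ [1/25, 1/5) → index 2
j=1: u_1=101/480 ∈ [1/5, 19/50) → index 3
j=2: u_2=161/480 ∈ [1/5, 19/50) → index 3
j=3: u_3=221/480 ∈ [19/50, 27/50) → index 4
j=4: u_4=281/480 ∈ [27/50, 7/10) → index 5
j=5: u_5=341/480 ∈ [7/10, 41/50) → index 6
j=6: u_6=401/480 ∈ [41/50, 1) → index 7
j=7: u_7=461/480 ∈ [41/50, 1) → index 7

2 3 3 4 5 6 7 7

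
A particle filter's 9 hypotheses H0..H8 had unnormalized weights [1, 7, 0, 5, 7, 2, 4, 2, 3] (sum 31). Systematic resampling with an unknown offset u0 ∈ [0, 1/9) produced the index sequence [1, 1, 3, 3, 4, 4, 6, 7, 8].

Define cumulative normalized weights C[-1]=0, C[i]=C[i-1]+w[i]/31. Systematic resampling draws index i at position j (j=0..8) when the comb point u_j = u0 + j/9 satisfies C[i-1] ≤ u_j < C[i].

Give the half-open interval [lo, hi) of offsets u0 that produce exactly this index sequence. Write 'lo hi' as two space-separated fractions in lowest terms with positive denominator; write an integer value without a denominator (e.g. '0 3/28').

17/279 8/93

C = [1/31, 8/31, 8/31, 13/31, 20/31, 22/31, 26/31, 28/31, 1]
j=0 picked index 1: u0 ∈ [1/31, 8/31)
j=1 picked index 1: u0 ∈ [-22/279, 41/279)
j=2 picked index 3: u0 ∈ [10/279, 55/279)
j=3 picked index 3: u0 ∈ [-7/93, 8/93)
j=4 picked index 4: u0 ∈ [-7/279, 56/279)
j=5 picked index 4: u0 ∈ [-38/279, 25/279)
j=6 picked index 6: u0 ∈ [4/93, 16/93)
j=7 picked index 7: u0 ∈ [17/279, 35/279)
j=8 picked index 8: u0 ∈ [4/279, 1/9)
intersection: [17/279, 8/93)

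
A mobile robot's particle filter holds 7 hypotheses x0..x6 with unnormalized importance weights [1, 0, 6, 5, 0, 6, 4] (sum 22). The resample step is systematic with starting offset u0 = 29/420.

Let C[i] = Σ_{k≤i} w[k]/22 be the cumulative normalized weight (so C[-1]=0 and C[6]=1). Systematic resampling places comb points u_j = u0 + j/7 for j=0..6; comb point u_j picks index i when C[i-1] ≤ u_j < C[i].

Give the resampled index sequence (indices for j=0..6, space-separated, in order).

2 2 3 3 5 5 6

C = [1/22, 1/22, 7/22, 6/11, 6/11, 9/11, 1]
j=0: u_0=29/420 ∈ [1/22, 7/22) → index 2
j=1: u_1=89/420 ∈ [1/22, 7/22) → index 2
j=2: u_2=149/420 ∈ [7/22, 6/11) → index 3
j=3: u_3=209/420 ∈ [7/22, 6/11) → index 3
j=4: u_4=269/420 ∈ [6/11, 9/11) → index 5
j=5: u_5=47/60 ∈ [6/11, 9/11) → index 5
j=6: u_6=389/420 ∈ [9/11, 1) → index 6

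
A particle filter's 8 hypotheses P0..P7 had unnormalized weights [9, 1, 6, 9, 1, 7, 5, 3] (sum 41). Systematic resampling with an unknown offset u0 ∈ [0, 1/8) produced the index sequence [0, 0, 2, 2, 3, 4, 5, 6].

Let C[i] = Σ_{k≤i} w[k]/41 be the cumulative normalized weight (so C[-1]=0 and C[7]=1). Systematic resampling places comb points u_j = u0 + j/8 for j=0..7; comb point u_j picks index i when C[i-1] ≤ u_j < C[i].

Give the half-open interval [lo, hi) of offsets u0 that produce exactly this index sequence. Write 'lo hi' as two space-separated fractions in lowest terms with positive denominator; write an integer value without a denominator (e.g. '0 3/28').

C = [9/41, 10/41, 16/41, 25/41, 26/41, 33/41, 38/41, 1]
j=0 picked index 0: u0 ∈ [0, 9/41)
j=1 picked index 0: u0 ∈ [-1/8, 31/328)
j=2 picked index 2: u0 ∈ [-1/164, 23/164)
j=3 picked index 2: u0 ∈ [-43/328, 5/328)
j=4 picked index 3: u0 ∈ [-9/82, 9/82)
j=5 picked index 4: u0 ∈ [-5/328, 3/328)
j=6 picked index 5: u0 ∈ [-19/164, 9/164)
j=7 picked index 6: u0 ∈ [-23/328, 17/328)
intersection: [0, 3/328)

0 3/328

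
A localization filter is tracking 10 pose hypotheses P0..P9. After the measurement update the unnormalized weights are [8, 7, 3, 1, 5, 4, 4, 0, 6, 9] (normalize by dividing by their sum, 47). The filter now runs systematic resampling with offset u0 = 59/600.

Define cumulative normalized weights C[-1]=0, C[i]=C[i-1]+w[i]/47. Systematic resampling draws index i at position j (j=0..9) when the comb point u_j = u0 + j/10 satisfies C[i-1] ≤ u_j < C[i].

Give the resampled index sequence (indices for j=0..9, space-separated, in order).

0 1 1 3 4 6 8 8 9 9

C = [8/47, 15/47, 18/47, 19/47, 24/47, 28/47, 32/47, 32/47, 38/47, 1]
j=0: u_0=59/600 ∈ [0, 8/47) → index 0
j=1: u_1=119/600 ∈ [8/47, 15/47) → index 1
j=2: u_2=179/600 ∈ [8/47, 15/47) → index 1
j=3: u_3=239/600 ∈ [18/47, 19/47) → index 3
j=4: u_4=299/600 ∈ [19/47, 24/47) → index 4
j=5: u_5=359/600 ∈ [28/47, 32/47) → index 6
j=6: u_6=419/600 ∈ [32/47, 38/47) → index 8
j=7: u_7=479/600 ∈ [32/47, 38/47) → index 8
j=8: u_8=539/600 ∈ [38/47, 1) → index 9
j=9: u_9=599/600 ∈ [38/47, 1) → index 9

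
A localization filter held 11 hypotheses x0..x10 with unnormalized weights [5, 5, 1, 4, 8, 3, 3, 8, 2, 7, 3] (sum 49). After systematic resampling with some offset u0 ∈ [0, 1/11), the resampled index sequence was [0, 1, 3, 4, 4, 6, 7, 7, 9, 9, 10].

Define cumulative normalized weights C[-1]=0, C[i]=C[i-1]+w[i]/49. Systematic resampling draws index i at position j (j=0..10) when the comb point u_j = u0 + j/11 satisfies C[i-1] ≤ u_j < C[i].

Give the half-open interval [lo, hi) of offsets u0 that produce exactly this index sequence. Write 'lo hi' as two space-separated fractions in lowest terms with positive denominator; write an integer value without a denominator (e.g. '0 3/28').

C = [5/49, 10/49, 11/49, 15/49, 23/49, 26/49, 29/49, 37/49, 39/49, 46/49, 1]
j=0 picked index 0: u0 ∈ [0, 5/49)
j=1 picked index 1: u0 ∈ [6/539, 61/539)
j=2 picked index 3: u0 ∈ [23/539, 67/539)
j=3 picked index 4: u0 ∈ [18/539, 106/539)
j=4 picked index 4: u0 ∈ [-31/539, 57/539)
j=5 picked index 6: u0 ∈ [41/539, 74/539)
j=6 picked index 7: u0 ∈ [25/539, 113/539)
j=7 picked index 7: u0 ∈ [-24/539, 64/539)
j=8 picked index 9: u0 ∈ [37/539, 114/539)
j=9 picked index 9: u0 ∈ [-12/539, 65/539)
j=10 picked index 10: u0 ∈ [16/539, 1/11)
intersection: [41/539, 1/11)

41/539 1/11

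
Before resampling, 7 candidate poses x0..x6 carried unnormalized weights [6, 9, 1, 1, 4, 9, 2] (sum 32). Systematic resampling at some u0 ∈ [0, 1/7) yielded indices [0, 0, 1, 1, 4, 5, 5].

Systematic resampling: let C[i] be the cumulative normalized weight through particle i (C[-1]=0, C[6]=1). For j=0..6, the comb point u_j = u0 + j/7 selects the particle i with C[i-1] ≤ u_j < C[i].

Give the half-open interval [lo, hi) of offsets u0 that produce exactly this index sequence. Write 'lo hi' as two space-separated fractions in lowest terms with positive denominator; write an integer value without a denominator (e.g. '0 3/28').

0 9/224

C = [3/16, 15/32, 1/2, 17/32, 21/32, 15/16, 1]
j=0 picked index 0: u0 ∈ [0, 3/16)
j=1 picked index 0: u0 ∈ [-1/7, 5/112)
j=2 picked index 1: u0 ∈ [-11/112, 41/224)
j=3 picked index 1: u0 ∈ [-27/112, 9/224)
j=4 picked index 4: u0 ∈ [-9/224, 19/224)
j=5 picked index 5: u0 ∈ [-13/224, 25/112)
j=6 picked index 5: u0 ∈ [-45/224, 9/112)
intersection: [0, 9/224)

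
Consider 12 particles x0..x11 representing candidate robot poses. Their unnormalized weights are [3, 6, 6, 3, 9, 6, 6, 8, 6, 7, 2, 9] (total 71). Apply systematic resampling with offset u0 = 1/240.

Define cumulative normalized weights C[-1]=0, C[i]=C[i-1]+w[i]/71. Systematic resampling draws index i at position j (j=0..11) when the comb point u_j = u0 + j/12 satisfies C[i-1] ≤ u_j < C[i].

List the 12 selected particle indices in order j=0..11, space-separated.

0 1 2 4 4 5 6 7 8 9 9 11

C = [3/71, 9/71, 15/71, 18/71, 27/71, 33/71, 39/71, 47/71, 53/71, 60/71, 62/71, 1]
j=0: u_0=1/240 ∈ [0, 3/71) → index 0
j=1: u_1=7/80 ∈ [3/71, 9/71) → index 1
j=2: u_2=41/240 ∈ [9/71, 15/71) → index 2
j=3: u_3=61/240 ∈ [18/71, 27/71) → index 4
j=4: u_4=27/80 ∈ [18/71, 27/71) → index 4
j=5: u_5=101/240 ∈ [27/71, 33/71) → index 5
j=6: u_6=121/240 ∈ [33/71, 39/71) → index 6
j=7: u_7=47/80 ∈ [39/71, 47/71) → index 7
j=8: u_8=161/240 ∈ [47/71, 53/71) → index 8
j=9: u_9=181/240 ∈ [53/71, 60/71) → index 9
j=10: u_10=67/80 ∈ [53/71, 60/71) → index 9
j=11: u_11=221/240 ∈ [62/71, 1) → index 11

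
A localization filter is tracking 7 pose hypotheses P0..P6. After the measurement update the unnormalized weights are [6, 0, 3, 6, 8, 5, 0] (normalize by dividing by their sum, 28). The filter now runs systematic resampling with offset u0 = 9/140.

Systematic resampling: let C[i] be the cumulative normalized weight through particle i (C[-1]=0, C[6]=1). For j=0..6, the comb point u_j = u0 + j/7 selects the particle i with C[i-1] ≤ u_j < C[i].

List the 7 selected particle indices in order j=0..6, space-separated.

0 0 3 3 4 4 5

C = [3/14, 3/14, 9/28, 15/28, 23/28, 1, 1]
j=0: u_0=9/140 ∈ [0, 3/14) → index 0
j=1: u_1=29/140 ∈ [0, 3/14) → index 0
j=2: u_2=7/20 ∈ [9/28, 15/28) → index 3
j=3: u_3=69/140 ∈ [9/28, 15/28) → index 3
j=4: u_4=89/140 ∈ [15/28, 23/28) → index 4
j=5: u_5=109/140 ∈ [15/28, 23/28) → index 4
j=6: u_6=129/140 ∈ [23/28, 1) → index 5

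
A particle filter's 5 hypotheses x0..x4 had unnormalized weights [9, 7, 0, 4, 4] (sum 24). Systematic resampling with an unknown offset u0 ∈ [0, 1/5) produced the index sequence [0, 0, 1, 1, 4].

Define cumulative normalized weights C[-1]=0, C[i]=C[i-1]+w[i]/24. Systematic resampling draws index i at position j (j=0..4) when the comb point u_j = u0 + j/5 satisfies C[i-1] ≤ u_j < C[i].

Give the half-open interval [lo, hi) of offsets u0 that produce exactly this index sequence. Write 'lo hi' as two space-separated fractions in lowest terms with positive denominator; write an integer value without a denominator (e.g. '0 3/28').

C = [3/8, 2/3, 2/3, 5/6, 1]
j=0 picked index 0: u0 ∈ [0, 3/8)
j=1 picked index 0: u0 ∈ [-1/5, 7/40)
j=2 picked index 1: u0 ∈ [-1/40, 4/15)
j=3 picked index 1: u0 ∈ [-9/40, 1/15)
j=4 picked index 4: u0 ∈ [1/30, 1/5)
intersection: [1/30, 1/15)

1/30 1/15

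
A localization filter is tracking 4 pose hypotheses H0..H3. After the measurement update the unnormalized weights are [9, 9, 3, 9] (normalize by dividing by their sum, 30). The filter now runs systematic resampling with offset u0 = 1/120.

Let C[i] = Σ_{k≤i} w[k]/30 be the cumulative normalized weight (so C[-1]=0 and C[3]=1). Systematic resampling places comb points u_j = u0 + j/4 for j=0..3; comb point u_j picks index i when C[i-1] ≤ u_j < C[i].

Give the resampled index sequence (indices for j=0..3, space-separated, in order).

0 0 1 3

C = [3/10, 3/5, 7/10, 1]
j=0: u_0=1/120 ∈ [0, 3/10) → index 0
j=1: u_1=31/120 ∈ [0, 3/10) → index 0
j=2: u_2=61/120 ∈ [3/10, 3/5) → index 1
j=3: u_3=91/120 ∈ [7/10, 1) → index 3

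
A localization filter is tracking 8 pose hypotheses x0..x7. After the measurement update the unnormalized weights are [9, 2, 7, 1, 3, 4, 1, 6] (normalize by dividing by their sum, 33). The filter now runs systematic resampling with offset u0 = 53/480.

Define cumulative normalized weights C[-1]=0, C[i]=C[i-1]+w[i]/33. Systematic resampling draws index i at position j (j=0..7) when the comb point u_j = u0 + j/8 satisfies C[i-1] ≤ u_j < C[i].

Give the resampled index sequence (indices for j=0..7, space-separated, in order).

C = [3/11, 1/3, 6/11, 19/33, 2/3, 26/33, 9/11, 1]
j=0: u_0=53/480 ∈ [0, 3/11) → index 0
j=1: u_1=113/480 ∈ [0, 3/11) → index 0
j=2: u_2=173/480 ∈ [1/3, 6/11) → index 2
j=3: u_3=233/480 ∈ [1/3, 6/11) → index 2
j=4: u_4=293/480 ∈ [19/33, 2/3) → index 4
j=5: u_5=353/480 ∈ [2/3, 26/33) → index 5
j=6: u_6=413/480 ∈ [9/11, 1) → index 7
j=7: u_7=473/480 ∈ [9/11, 1) → index 7

0 0 2 2 4 5 7 7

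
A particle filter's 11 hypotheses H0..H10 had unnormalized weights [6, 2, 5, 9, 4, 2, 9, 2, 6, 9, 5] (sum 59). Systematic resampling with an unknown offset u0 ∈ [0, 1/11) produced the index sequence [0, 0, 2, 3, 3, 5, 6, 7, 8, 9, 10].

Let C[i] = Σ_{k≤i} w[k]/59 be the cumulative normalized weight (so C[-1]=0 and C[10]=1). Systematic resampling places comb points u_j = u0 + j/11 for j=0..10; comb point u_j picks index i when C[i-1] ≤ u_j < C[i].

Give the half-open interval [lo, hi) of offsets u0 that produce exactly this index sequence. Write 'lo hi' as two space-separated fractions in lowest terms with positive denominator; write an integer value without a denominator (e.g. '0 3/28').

4/649 6/649

C = [6/59, 8/59, 13/59, 22/59, 26/59, 28/59, 37/59, 39/59, 45/59, 54/59, 1]
j=0 picked index 0: u0 ∈ [0, 6/59)
j=1 picked index 0: u0 ∈ [-1/11, 7/649)
j=2 picked index 2: u0 ∈ [-30/649, 25/649)
j=3 picked index 3: u0 ∈ [-34/649, 65/649)
j=4 picked index 3: u0 ∈ [-93/649, 6/649)
j=5 picked index 5: u0 ∈ [-9/649, 13/649)
j=6 picked index 6: u0 ∈ [-46/649, 53/649)
j=7 picked index 7: u0 ∈ [-6/649, 16/649)
j=8 picked index 8: u0 ∈ [-43/649, 23/649)
j=9 picked index 9: u0 ∈ [-36/649, 63/649)
j=10 picked index 10: u0 ∈ [4/649, 1/11)
intersection: [4/649, 6/649)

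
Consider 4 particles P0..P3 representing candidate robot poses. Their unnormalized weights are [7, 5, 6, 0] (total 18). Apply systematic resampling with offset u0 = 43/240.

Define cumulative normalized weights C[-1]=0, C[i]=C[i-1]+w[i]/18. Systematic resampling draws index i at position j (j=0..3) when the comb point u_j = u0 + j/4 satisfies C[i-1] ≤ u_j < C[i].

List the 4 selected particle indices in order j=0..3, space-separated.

C = [7/18, 2/3, 1, 1]
j=0: u_0=43/240 ∈ [0, 7/18) → index 0
j=1: u_1=103/240 ∈ [7/18, 2/3) → index 1
j=2: u_2=163/240 ∈ [2/3, 1) → index 2
j=3: u_3=223/240 ∈ [2/3, 1) → index 2

0 1 2 2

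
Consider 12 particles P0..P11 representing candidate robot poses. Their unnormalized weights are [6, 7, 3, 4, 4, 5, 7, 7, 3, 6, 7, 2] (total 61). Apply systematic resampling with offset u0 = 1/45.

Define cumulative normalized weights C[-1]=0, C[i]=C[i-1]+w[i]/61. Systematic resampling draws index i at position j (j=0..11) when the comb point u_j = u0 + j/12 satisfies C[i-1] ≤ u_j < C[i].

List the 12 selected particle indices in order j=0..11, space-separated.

C = [6/61, 13/61, 16/61, 20/61, 24/61, 29/61, 36/61, 43/61, 46/61, 52/61, 59/61, 1]
j=0: u_0=1/45 ∈ [0, 6/61) → index 0
j=1: u_1=19/180 ∈ [6/61, 13/61) → index 1
j=2: u_2=17/90 ∈ [6/61, 13/61) → index 1
j=3: u_3=49/180 ∈ [16/61, 20/61) → index 3
j=4: u_4=16/45 ∈ [20/61, 24/61) → index 4
j=5: u_5=79/180 ∈ [24/61, 29/61) → index 5
j=6: u_6=47/90 ∈ [29/61, 36/61) → index 6
j=7: u_7=109/180 ∈ [36/61, 43/61) → index 7
j=8: u_8=31/45 ∈ [36/61, 43/61) → index 7
j=9: u_9=139/180 ∈ [46/61, 52/61) → index 9
j=10: u_10=77/90 ∈ [52/61, 59/61) → index 10
j=11: u_11=169/180 ∈ [52/61, 59/61) → index 10

0 1 1 3 4 5 6 7 7 9 10 10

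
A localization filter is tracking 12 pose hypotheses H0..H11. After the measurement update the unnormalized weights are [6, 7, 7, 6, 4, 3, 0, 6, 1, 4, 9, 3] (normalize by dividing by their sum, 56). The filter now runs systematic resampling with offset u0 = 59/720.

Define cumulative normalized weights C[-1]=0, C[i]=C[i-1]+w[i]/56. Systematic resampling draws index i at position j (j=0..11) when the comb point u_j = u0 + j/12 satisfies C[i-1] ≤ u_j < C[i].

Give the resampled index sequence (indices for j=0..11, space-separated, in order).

0 1 2 2 3 4 5 7 9 10 10 11

C = [3/28, 13/56, 5/14, 13/28, 15/28, 33/56, 33/56, 39/56, 5/7, 11/14, 53/56, 1]
j=0: u_0=59/720 ∈ [0, 3/28) → index 0
j=1: u_1=119/720 ∈ [3/28, 13/56) → index 1
j=2: u_2=179/720 ∈ [13/56, 5/14) → index 2
j=3: u_3=239/720 ∈ [13/56, 5/14) → index 2
j=4: u_4=299/720 ∈ [5/14, 13/28) → index 3
j=5: u_5=359/720 ∈ [13/28, 15/28) → index 4
j=6: u_6=419/720 ∈ [15/28, 33/56) → index 5
j=7: u_7=479/720 ∈ [33/56, 39/56) → index 7
j=8: u_8=539/720 ∈ [5/7, 11/14) → index 9
j=9: u_9=599/720 ∈ [11/14, 53/56) → index 10
j=10: u_10=659/720 ∈ [11/14, 53/56) → index 10
j=11: u_11=719/720 ∈ [53/56, 1) → index 11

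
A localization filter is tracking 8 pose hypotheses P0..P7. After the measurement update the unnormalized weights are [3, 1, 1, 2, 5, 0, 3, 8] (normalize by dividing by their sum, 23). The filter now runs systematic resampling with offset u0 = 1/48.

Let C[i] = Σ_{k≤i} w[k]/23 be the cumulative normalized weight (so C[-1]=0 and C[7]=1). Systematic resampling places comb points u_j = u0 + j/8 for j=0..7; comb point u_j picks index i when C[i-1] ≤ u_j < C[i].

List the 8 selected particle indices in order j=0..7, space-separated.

0 1 3 4 4 6 7 7

C = [3/23, 4/23, 5/23, 7/23, 12/23, 12/23, 15/23, 1]
j=0: u_0=1/48 ∈ [0, 3/23) → index 0
j=1: u_1=7/48 ∈ [3/23, 4/23) → index 1
j=2: u_2=13/48 ∈ [5/23, 7/23) → index 3
j=3: u_3=19/48 ∈ [7/23, 12/23) → index 4
j=4: u_4=25/48 ∈ [7/23, 12/23) → index 4
j=5: u_5=31/48 ∈ [12/23, 15/23) → index 6
j=6: u_6=37/48 ∈ [15/23, 1) → index 7
j=7: u_7=43/48 ∈ [15/23, 1) → index 7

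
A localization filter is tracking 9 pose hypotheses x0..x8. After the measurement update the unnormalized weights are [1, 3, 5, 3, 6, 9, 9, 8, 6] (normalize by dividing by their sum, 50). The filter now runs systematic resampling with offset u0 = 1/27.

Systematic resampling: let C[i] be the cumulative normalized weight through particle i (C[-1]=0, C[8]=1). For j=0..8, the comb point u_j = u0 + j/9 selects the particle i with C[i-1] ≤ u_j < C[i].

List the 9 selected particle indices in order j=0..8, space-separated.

1 2 4 5 5 6 6 7 8

C = [1/50, 2/25, 9/50, 6/25, 9/25, 27/50, 18/25, 22/25, 1]
j=0: u_0=1/27 ∈ [1/50, 2/25) → index 1
j=1: u_1=4/27 ∈ [2/25, 9/50) → index 2
j=2: u_2=7/27 ∈ [6/25, 9/25) → index 4
j=3: u_3=10/27 ∈ [9/25, 27/50) → index 5
j=4: u_4=13/27 ∈ [9/25, 27/50) → index 5
j=5: u_5=16/27 ∈ [27/50, 18/25) → index 6
j=6: u_6=19/27 ∈ [27/50, 18/25) → index 6
j=7: u_7=22/27 ∈ [18/25, 22/25) → index 7
j=8: u_8=25/27 ∈ [22/25, 1) → index 8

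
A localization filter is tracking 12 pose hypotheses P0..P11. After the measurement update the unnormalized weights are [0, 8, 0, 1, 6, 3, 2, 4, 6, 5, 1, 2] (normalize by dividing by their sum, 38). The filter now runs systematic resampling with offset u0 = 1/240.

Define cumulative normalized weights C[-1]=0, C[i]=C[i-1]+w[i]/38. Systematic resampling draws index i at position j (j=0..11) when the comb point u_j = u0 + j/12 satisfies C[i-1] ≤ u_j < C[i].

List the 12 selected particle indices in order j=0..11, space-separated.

C = [0, 4/19, 4/19, 9/38, 15/38, 9/19, 10/19, 12/19, 15/19, 35/38, 18/19, 1]
j=0: u_0=1/240 ∈ [0, 4/19) → index 1
j=1: u_1=7/80 ∈ [0, 4/19) → index 1
j=2: u_2=41/240 ∈ [0, 4/19) → index 1
j=3: u_3=61/240 ∈ [9/38, 15/38) → index 4
j=4: u_4=27/80 ∈ [9/38, 15/38) → index 4
j=5: u_5=101/240 ∈ [15/38, 9/19) → index 5
j=6: u_6=121/240 ∈ [9/19, 10/19) → index 6
j=7: u_7=47/80 ∈ [10/19, 12/19) → index 7
j=8: u_8=161/240 ∈ [12/19, 15/19) → index 8
j=9: u_9=181/240 ∈ [12/19, 15/19) → index 8
j=10: u_10=67/80 ∈ [15/19, 35/38) → index 9
j=11: u_11=221/240 ∈ [15/19, 35/38) → index 9

1 1 1 4 4 5 6 7 8 8 9 9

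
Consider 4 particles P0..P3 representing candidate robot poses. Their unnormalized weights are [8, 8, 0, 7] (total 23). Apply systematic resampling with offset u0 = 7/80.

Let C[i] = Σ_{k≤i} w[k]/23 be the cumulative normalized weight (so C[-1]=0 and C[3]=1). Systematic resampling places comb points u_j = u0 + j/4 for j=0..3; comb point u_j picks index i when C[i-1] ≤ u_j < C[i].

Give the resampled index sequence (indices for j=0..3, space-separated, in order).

C = [8/23, 16/23, 16/23, 1]
j=0: u_0=7/80 ∈ [0, 8/23) → index 0
j=1: u_1=27/80 ∈ [0, 8/23) → index 0
j=2: u_2=47/80 ∈ [8/23, 16/23) → index 1
j=3: u_3=67/80 ∈ [16/23, 1) → index 3

0 0 1 3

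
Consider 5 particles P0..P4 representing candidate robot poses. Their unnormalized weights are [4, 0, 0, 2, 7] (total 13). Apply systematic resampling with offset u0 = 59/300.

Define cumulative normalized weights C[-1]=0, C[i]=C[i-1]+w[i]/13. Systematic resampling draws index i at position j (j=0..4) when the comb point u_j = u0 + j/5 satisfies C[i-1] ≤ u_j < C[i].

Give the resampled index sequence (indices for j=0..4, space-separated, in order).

C = [4/13, 4/13, 4/13, 6/13, 1]
j=0: u_0=59/300 ∈ [0, 4/13) → index 0
j=1: u_1=119/300 ∈ [4/13, 6/13) → index 3
j=2: u_2=179/300 ∈ [6/13, 1) → index 4
j=3: u_3=239/300 ∈ [6/13, 1) → index 4
j=4: u_4=299/300 ∈ [6/13, 1) → index 4

0 3 4 4 4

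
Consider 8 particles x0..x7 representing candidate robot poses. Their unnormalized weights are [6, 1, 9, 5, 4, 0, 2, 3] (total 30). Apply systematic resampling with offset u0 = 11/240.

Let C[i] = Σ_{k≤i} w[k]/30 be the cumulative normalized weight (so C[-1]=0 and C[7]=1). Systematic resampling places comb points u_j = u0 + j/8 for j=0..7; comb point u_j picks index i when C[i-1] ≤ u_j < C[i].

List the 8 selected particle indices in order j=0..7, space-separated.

0 0 2 2 3 3 4 7

C = [1/5, 7/30, 8/15, 7/10, 5/6, 5/6, 9/10, 1]
j=0: u_0=11/240 ∈ [0, 1/5) → index 0
j=1: u_1=41/240 ∈ [0, 1/5) → index 0
j=2: u_2=71/240 ∈ [7/30, 8/15) → index 2
j=3: u_3=101/240 ∈ [7/30, 8/15) → index 2
j=4: u_4=131/240 ∈ [8/15, 7/10) → index 3
j=5: u_5=161/240 ∈ [8/15, 7/10) → index 3
j=6: u_6=191/240 ∈ [7/10, 5/6) → index 4
j=7: u_7=221/240 ∈ [9/10, 1) → index 7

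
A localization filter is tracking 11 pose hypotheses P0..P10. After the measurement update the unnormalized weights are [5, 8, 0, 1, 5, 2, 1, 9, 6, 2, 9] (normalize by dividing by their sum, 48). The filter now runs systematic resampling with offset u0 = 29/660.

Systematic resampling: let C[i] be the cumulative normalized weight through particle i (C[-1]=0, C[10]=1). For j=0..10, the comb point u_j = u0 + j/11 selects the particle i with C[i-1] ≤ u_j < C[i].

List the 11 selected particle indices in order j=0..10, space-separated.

C = [5/48, 13/48, 13/48, 7/24, 19/48, 7/16, 11/24, 31/48, 37/48, 13/16, 1]
j=0: u_0=29/660 ∈ [0, 5/48) → index 0
j=1: u_1=89/660 ∈ [5/48, 13/48) → index 1
j=2: u_2=149/660 ∈ [5/48, 13/48) → index 1
j=3: u_3=19/60 ∈ [7/24, 19/48) → index 4
j=4: u_4=269/660 ∈ [19/48, 7/16) → index 5
j=5: u_5=329/660 ∈ [11/24, 31/48) → index 7
j=6: u_6=389/660 ∈ [11/24, 31/48) → index 7
j=7: u_7=449/660 ∈ [31/48, 37/48) → index 8
j=8: u_8=509/660 ∈ [37/48, 13/16) → index 9
j=9: u_9=569/660 ∈ [13/16, 1) → index 10
j=10: u_10=629/660 ∈ [13/16, 1) → index 10

0 1 1 4 5 7 7 8 9 10 10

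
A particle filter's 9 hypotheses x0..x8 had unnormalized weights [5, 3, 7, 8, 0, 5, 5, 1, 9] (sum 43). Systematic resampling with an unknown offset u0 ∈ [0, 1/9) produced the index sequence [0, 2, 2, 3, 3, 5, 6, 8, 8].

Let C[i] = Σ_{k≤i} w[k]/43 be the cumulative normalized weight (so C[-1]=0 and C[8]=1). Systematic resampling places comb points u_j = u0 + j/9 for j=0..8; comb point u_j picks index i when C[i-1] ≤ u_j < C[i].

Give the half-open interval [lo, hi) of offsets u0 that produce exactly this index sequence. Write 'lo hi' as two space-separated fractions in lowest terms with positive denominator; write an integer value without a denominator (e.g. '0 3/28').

29/387 35/387

C = [5/43, 8/43, 15/43, 23/43, 23/43, 28/43, 33/43, 34/43, 1]
j=0 picked index 0: u0 ∈ [0, 5/43)
j=1 picked index 2: u0 ∈ [29/387, 92/387)
j=2 picked index 2: u0 ∈ [-14/387, 49/387)
j=3 picked index 3: u0 ∈ [2/129, 26/129)
j=4 picked index 3: u0 ∈ [-37/387, 35/387)
j=5 picked index 5: u0 ∈ [-8/387, 37/387)
j=6 picked index 6: u0 ∈ [-2/129, 13/129)
j=7 picked index 8: u0 ∈ [5/387, 2/9)
j=8 picked index 8: u0 ∈ [-38/387, 1/9)
intersection: [29/387, 35/387)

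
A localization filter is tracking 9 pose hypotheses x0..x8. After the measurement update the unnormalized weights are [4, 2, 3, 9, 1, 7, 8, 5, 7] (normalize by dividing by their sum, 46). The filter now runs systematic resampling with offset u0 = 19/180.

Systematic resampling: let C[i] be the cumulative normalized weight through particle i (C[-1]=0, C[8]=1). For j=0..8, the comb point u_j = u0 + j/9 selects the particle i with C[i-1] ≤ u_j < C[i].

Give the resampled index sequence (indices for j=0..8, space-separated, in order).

C = [2/23, 3/23, 9/46, 9/23, 19/46, 13/23, 17/23, 39/46, 1]
j=0: u_0=19/180 ∈ [2/23, 3/23) → index 1
j=1: u_1=13/60 ∈ [9/46, 9/23) → index 3
j=2: u_2=59/180 ∈ [9/46, 9/23) → index 3
j=3: u_3=79/180 ∈ [19/46, 13/23) → index 5
j=4: u_4=11/20 ∈ [19/46, 13/23) → index 5
j=5: u_5=119/180 ∈ [13/23, 17/23) → index 6
j=6: u_6=139/180 ∈ [17/23, 39/46) → index 7
j=7: u_7=53/60 ∈ [39/46, 1) → index 8
j=8: u_8=179/180 ∈ [39/46, 1) → index 8

1 3 3 5 5 6 7 8 8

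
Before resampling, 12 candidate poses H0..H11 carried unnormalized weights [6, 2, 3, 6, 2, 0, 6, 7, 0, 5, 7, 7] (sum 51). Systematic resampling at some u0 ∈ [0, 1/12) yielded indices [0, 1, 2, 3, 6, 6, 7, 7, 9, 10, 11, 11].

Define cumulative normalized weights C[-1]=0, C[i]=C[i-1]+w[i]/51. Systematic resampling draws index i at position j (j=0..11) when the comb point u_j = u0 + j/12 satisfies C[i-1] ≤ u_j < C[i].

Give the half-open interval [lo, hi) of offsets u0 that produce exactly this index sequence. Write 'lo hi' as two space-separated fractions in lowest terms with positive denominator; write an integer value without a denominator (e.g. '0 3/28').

C = [2/17, 8/51, 11/51, 1/3, 19/51, 19/51, 25/51, 32/51, 32/51, 37/51, 44/51, 1]
j=0 picked index 0: u0 ∈ [0, 2/17)
j=1 picked index 1: u0 ∈ [7/204, 5/68)
j=2 picked index 2: u0 ∈ [-1/102, 5/102)
j=3 picked index 3: u0 ∈ [-7/204, 1/12)
j=4 picked index 6: u0 ∈ [2/51, 8/51)
j=5 picked index 6: u0 ∈ [-3/68, 5/68)
j=6 picked index 7: u0 ∈ [-1/102, 13/102)
j=7 picked index 7: u0 ∈ [-19/204, 3/68)
j=8 picked index 9: u0 ∈ [-2/51, 1/17)
j=9 picked index 10: u0 ∈ [-5/204, 23/204)
j=10 picked index 11: u0 ∈ [1/34, 1/6)
j=11 picked index 11: u0 ∈ [-11/204, 1/12)
intersection: [2/51, 3/68)

2/51 3/68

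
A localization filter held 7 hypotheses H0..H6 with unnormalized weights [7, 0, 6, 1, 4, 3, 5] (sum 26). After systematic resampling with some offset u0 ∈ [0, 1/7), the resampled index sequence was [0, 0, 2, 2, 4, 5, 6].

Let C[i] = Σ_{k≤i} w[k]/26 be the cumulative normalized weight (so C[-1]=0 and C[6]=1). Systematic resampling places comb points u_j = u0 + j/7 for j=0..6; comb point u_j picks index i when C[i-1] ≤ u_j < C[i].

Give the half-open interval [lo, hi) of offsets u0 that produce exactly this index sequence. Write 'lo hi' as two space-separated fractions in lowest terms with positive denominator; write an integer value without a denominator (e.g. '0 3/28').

C = [7/26, 7/26, 1/2, 7/13, 9/13, 21/26, 1]
j=0 picked index 0: u0 ∈ [0, 7/26)
j=1 picked index 0: u0 ∈ [-1/7, 23/182)
j=2 picked index 2: u0 ∈ [-3/182, 3/14)
j=3 picked index 2: u0 ∈ [-29/182, 1/14)
j=4 picked index 4: u0 ∈ [-3/91, 11/91)
j=5 picked index 5: u0 ∈ [-2/91, 17/182)
j=6 picked index 6: u0 ∈ [-9/182, 1/7)
intersection: [0, 1/14)

0 1/14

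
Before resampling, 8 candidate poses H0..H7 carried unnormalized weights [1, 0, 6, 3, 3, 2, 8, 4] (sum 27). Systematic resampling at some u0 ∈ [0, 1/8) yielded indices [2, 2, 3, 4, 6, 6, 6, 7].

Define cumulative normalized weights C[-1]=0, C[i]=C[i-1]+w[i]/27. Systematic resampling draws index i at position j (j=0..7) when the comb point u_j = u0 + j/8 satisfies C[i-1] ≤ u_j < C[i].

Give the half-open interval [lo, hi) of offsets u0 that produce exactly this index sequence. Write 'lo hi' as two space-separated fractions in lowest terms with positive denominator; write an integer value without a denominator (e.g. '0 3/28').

1/18 11/108

C = [1/27, 1/27, 7/27, 10/27, 13/27, 5/9, 23/27, 1]
j=0 picked index 2: u0 ∈ [1/27, 7/27)
j=1 picked index 2: u0 ∈ [-19/216, 29/216)
j=2 picked index 3: u0 ∈ [1/108, 13/108)
j=3 picked index 4: u0 ∈ [-1/216, 23/216)
j=4 picked index 6: u0 ∈ [1/18, 19/54)
j=5 picked index 6: u0 ∈ [-5/72, 49/216)
j=6 picked index 6: u0 ∈ [-7/36, 11/108)
j=7 picked index 7: u0 ∈ [-5/216, 1/8)
intersection: [1/18, 11/108)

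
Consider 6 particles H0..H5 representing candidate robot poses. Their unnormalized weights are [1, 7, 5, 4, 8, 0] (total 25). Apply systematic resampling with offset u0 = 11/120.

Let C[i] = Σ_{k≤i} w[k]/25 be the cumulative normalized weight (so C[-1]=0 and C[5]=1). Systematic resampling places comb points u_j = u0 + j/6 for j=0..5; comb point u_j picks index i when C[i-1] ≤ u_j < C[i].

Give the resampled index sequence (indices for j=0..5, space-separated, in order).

1 1 2 3 4 4

C = [1/25, 8/25, 13/25, 17/25, 1, 1]
j=0: u_0=11/120 ∈ [1/25, 8/25) → index 1
j=1: u_1=31/120 ∈ [1/25, 8/25) → index 1
j=2: u_2=17/40 ∈ [8/25, 13/25) → index 2
j=3: u_3=71/120 ∈ [13/25, 17/25) → index 3
j=4: u_4=91/120 ∈ [17/25, 1) → index 4
j=5: u_5=37/40 ∈ [17/25, 1) → index 4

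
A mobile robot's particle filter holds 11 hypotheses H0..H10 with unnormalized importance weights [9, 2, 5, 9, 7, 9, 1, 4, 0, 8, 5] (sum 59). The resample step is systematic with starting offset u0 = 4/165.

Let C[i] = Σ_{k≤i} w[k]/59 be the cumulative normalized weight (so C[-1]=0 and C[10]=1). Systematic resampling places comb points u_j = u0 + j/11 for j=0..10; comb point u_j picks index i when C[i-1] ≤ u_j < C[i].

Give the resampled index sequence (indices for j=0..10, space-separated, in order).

0 0 2 3 3 4 5 5 7 9 10

C = [9/59, 11/59, 16/59, 25/59, 32/59, 41/59, 42/59, 46/59, 46/59, 54/59, 1]
j=0: u_0=4/165 ∈ [0, 9/59) → index 0
j=1: u_1=19/165 ∈ [0, 9/59) → index 0
j=2: u_2=34/165 ∈ [11/59, 16/59) → index 2
j=3: u_3=49/165 ∈ [16/59, 25/59) → index 3
j=4: u_4=64/165 ∈ [16/59, 25/59) → index 3
j=5: u_5=79/165 ∈ [25/59, 32/59) → index 4
j=6: u_6=94/165 ∈ [32/59, 41/59) → index 5
j=7: u_7=109/165 ∈ [32/59, 41/59) → index 5
j=8: u_8=124/165 ∈ [42/59, 46/59) → index 7
j=9: u_9=139/165 ∈ [46/59, 54/59) → index 9
j=10: u_10=14/15 ∈ [54/59, 1) → index 10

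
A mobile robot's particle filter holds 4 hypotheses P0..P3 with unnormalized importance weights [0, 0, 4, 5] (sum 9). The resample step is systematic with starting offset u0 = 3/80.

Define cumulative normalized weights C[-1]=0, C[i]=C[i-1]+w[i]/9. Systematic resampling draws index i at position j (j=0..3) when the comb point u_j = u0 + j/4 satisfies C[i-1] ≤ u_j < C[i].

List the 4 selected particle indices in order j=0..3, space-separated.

2 2 3 3

C = [0, 0, 4/9, 1]
j=0: u_0=3/80 ∈ [0, 4/9) → index 2
j=1: u_1=23/80 ∈ [0, 4/9) → index 2
j=2: u_2=43/80 ∈ [4/9, 1) → index 3
j=3: u_3=63/80 ∈ [4/9, 1) → index 3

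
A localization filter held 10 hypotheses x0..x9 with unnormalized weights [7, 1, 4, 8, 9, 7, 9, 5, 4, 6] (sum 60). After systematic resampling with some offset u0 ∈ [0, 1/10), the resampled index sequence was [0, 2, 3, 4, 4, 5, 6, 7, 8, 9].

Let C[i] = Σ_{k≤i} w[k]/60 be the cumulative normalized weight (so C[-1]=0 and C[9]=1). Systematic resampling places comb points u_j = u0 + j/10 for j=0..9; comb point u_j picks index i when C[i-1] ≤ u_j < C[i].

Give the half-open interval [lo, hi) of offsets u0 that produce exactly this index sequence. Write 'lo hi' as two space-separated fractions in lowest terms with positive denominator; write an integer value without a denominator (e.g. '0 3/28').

C = [7/60, 2/15, 1/5, 1/3, 29/60, 3/5, 3/4, 5/6, 9/10, 1]
j=0 picked index 0: u0 ∈ [0, 7/60)
j=1 picked index 2: u0 ∈ [1/30, 1/10)
j=2 picked index 3: u0 ∈ [0, 2/15)
j=3 picked index 4: u0 ∈ [1/30, 11/60)
j=4 picked index 4: u0 ∈ [-1/15, 1/12)
j=5 picked index 5: u0 ∈ [-1/60, 1/10)
j=6 picked index 6: u0 ∈ [0, 3/20)
j=7 picked index 7: u0 ∈ [1/20, 2/15)
j=8 picked index 8: u0 ∈ [1/30, 1/10)
j=9 picked index 9: u0 ∈ [0, 1/10)
intersection: [1/20, 1/12)

1/20 1/12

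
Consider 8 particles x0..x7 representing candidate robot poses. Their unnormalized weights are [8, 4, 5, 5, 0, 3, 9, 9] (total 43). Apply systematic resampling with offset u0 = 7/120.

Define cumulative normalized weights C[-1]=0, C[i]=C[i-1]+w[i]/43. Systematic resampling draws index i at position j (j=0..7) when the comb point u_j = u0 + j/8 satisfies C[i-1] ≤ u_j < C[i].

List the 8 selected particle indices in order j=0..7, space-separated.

C = [8/43, 12/43, 17/43, 22/43, 22/43, 25/43, 34/43, 1]
j=0: u_0=7/120 ∈ [0, 8/43) → index 0
j=1: u_1=11/60 ∈ [0, 8/43) → index 0
j=2: u_2=37/120 ∈ [12/43, 17/43) → index 2
j=3: u_3=13/30 ∈ [17/43, 22/43) → index 3
j=4: u_4=67/120 ∈ [22/43, 25/43) → index 5
j=5: u_5=41/60 ∈ [25/43, 34/43) → index 6
j=6: u_6=97/120 ∈ [34/43, 1) → index 7
j=7: u_7=14/15 ∈ [34/43, 1) → index 7

0 0 2 3 5 6 7 7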